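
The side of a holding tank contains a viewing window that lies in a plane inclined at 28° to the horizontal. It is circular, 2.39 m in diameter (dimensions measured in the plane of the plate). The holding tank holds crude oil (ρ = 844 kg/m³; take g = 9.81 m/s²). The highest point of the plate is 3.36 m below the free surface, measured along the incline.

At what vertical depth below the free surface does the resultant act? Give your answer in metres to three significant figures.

γ = ρg = 844 × 9.81 / 1000 = 8.27964 kN/m³.
Let θ = 28° be the plate's angle to the horizontal; measure y along the incline from where the plane meets the free surface. Vertical depth h = y·sinθ with sinθ = 0.469472.
The centroid is at the centre, 1.195 m below the top of the plate, so y_c = 3.36 + 1.195 = 4.555 m and h_c = 4.555 × 0.469472 = 2.13844 m.
A = π(1.195)² = 4.48627 m².
Resultant F = γ·h_c·A = 8.27964 × 2.13844 × 4.48627 = 79.4317 kN.
I_c = πr⁴/4 = π × 1.195⁴/4 = 1.60163 m⁴.
Centre of pressure: y_p = y_c + I_c/(y_c·A) = 4.555 + 1.60163/(4.555 × 4.48627) = 4.555 + 0.078377 = 4.63338 m along the plane.
Vertically, h_p = y_p·sinθ = 4.63338 × 0.469472 = 2.17524 m.

h_p = 2.18 m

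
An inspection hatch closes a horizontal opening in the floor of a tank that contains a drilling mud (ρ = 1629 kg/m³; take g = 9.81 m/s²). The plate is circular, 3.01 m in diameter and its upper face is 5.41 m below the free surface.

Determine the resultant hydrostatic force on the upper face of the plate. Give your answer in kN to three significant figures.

γ = ρg = 1629 × 9.81 / 1000 = 15.98049 kN/m³.
The plate is horizontal, so pressure is uniform at p = γ·h = 15.98049 × 5.41 = 86.4545 kN/m².
A = π(1.505)² = 7.11579 m².
F = p·A = 86.4545 × 7.11579 = 615.192 kN.

F ≈ 615 kN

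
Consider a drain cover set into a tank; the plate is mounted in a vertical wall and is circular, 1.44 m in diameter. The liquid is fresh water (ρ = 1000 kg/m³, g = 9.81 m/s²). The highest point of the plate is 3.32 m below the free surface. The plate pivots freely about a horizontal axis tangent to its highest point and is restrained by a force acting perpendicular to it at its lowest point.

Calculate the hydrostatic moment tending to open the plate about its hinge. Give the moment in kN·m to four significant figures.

γ = ρg = 1000 × 9.81 = 9810 N/m³ = 9.81 kN/m³.
The centroid is at the centre, 0.72 m below the top of the plate, so the centroid depth is h_c = 3.32 + 0.72 = 4.04 m.
A = π(0.72)² = 1.6286 m².
Resultant F = γ·h_c·A = 9.81 × 4.04 × 1.6286 = 64.5453 kN.
I_c = πr⁴/4 = π × 0.72⁴/4 = 0.211067 m⁴.
Centre of pressure: y_p = y_c + I_c/(y_c·A) = 4.04 + 0.211067/(4.04 × 1.6286) = 4.04 + 0.0320793 = 4.07208 m along the plane.
The resultant acts 0.72 + 0.0320793 = 0.752079 m (along the plate) below the hinge at the top edge, so the moment about the hinge is M = F × 0.752079 = 64.5453 × 0.752079 = 48.5432 kN·m.

M ≈ 48.54 kN·m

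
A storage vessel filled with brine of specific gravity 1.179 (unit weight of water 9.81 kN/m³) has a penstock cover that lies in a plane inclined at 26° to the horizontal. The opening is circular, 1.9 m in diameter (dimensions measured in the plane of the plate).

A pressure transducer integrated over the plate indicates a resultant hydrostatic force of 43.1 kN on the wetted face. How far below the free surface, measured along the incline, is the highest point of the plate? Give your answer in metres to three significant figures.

γ = 1.179 × 9.81 = 11.56599 kN/m³.
A = π(0.95)² = 2.83529 m².
From F = γ·h_c·A, the centroid depth is h_c = 43.1/(11.56599 × 2.83529) = 1.31431 m.
Let θ = 26° be the plate's angle to the horizontal; measure y along the incline from where the plane meets the free surface. Vertical depth h = y·sinθ with sinθ = 0.438371.
Along the incline, y_c = h_c/sinθ = 1.31431/0.438371 = 2.99817 m.
The centroid is at the centre, 0.95 m below the top of the plate, so the highest point sits at y_top = 2.99817 − 0.95 = 2.04817 m along the incline.

y_top ≈ 2.05 m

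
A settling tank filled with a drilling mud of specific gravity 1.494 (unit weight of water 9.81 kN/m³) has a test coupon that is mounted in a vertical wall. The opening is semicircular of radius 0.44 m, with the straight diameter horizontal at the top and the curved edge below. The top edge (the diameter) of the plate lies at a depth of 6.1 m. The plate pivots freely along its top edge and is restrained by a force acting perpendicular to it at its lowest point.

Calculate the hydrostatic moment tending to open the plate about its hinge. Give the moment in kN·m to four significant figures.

M ≈ 5.293 kN·m

γ = 1.494 × 9.81 = 14.65614 kN/m³.
The centroid of a semicircle lies 4r/(3π) = 0.186742 m from the diameter, here below the top edge, so the centroid depth is h_c = 6.1 + 0.186742 = 6.28674 m.
A = πr²/2 = π × 0.44²/2 = 0.304106 m².
Resultant F = γ·h_c·A = 14.65614 × 6.28674 × 0.304106 = 28.0201 kN.
I_c = (π/8 − 8/(9π))·r⁴ = 0.109757 × 0.44⁴ = 0.0041138 m⁴.
Centre of pressure: y_p = y_c + I_c/(y_c·A) = 6.28674 + 0.0041138/(6.28674 × 0.304106) = 6.28674 + 0.00215175 = 6.28889 m along the plane.
The resultant acts 0.186742 + 0.00215175 = 0.188894 m (along the plate) below the hinge at the top edge, so the moment about the hinge is M = F × 0.188894 = 28.0201 × 0.188894 = 5.29283 kN·m.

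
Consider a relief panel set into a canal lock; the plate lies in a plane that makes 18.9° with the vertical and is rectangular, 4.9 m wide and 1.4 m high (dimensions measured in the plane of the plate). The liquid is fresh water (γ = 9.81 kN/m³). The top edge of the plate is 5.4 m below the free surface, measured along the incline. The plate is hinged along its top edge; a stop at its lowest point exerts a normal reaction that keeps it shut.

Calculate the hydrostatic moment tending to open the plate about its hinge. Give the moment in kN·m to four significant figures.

γ = 9.81 kN/m³.
The plate makes 18.9° with the vertical, i.e. θ = 90° − 18.9° = 71.1° to the horizontal. Measuring y along the incline from the free-surface line, vertical depth h = y·sinθ with sinθ = 0.946085.
The centroid lies 1.4/2 = 0.7 m below the top edge, so y_c = 5.4 + 0.7 = 6.1 m and h_c = 6.1 × 0.946085 = 5.77112 m.
A = 4.9 × 1.4 = 6.86 m².
Resultant F = γ·h_c·A = 9.81 × 5.77112 × 6.86 = 388.377 kN.
I_c = b·h³/12 = 4.9 × 1.4³/12 = 1.12047 m⁴.
Centre of pressure: y_p = y_c + I_c/(y_c·A) = 6.1 + 1.12047/(6.1 × 6.86) = 6.1 + 0.026776 = 6.12678 m along the plane.
The resultant acts 0.7 + 0.026776 = 0.726776 m (along the plate) below the hinge at the top edge, so the moment about the hinge is M = F × 0.726776 = 388.377 × 0.726776 = 282.263 kN·m.

M ≈ 282.3 kN·m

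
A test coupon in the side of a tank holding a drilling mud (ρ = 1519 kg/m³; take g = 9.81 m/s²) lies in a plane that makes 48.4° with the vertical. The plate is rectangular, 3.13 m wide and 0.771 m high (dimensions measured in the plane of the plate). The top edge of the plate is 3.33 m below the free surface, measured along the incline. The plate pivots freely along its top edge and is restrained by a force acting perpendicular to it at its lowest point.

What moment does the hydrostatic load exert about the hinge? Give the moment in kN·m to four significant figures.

γ = ρg = 1519 × 9.81 / 1000 = 14.90139 kN/m³.
The plate makes 48.4° with the vertical, i.e. θ = 90° − 48.4° = 41.6° to the horizontal. Measuring y along the incline from the free-surface line, vertical depth h = y·sinθ with sinθ = 0.663926.
The centroid lies 0.771/2 = 0.3855 m below the top edge, so y_c = 3.33 + 0.3855 = 3.7155 m and h_c = 3.7155 × 0.663926 = 2.46682 m.
A = 3.13 × 0.771 = 2.41323 m².
Resultant F = γ·h_c·A = 14.90139 × 2.46682 × 2.41323 = 88.708 kN.
I_c = b·h³/12 = 3.13 × 0.771³/12 = 0.119544 m⁴.
Centre of pressure: y_p = y_c + I_c/(y_c·A) = 3.7155 + 0.119544/(3.7155 × 2.41323) = 3.7155 + 0.0133325 = 3.72883 m along the plane.
The resultant acts 0.3855 + 0.0133325 = 0.398833 m (along the plate) below the hinge at the top edge, so the moment about the hinge is M = F × 0.398833 = 88.708 × 0.398833 = 35.3797 kN·m.

M ≈ 35.38 kN·m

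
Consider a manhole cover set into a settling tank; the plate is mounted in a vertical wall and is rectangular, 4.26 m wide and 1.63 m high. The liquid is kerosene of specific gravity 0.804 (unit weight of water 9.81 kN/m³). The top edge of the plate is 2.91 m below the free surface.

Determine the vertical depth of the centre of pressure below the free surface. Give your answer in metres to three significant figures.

γ = 0.804 × 9.81 = 7.88724 kN/m³.
The centroid lies 1.63/2 = 0.815 m below the top edge, so the centroid depth is h_c = 2.91 + 0.815 = 3.725 m.
A = 4.26 × 1.63 = 6.9438 m².
Resultant F = γ·h_c·A = 7.88724 × 3.725 × 6.9438 = 204.009 kN.
I_c = b·h³/12 = 4.26 × 1.63³/12 = 1.53742 m⁴.
Centre of pressure: y_p = y_c + I_c/(y_c·A) = 3.725 + 1.53742/(3.725 × 6.9438) = 3.725 + 0.0594387 = 3.78444 m along the plane.

h_p = 3.78 m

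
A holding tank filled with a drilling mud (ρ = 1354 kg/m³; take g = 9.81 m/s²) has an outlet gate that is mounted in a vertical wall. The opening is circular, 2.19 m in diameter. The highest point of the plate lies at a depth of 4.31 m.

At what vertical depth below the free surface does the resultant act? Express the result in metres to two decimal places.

h_p = 5.46 m

γ = ρg = 1354 × 9.81 / 1000 = 13.28274 kN/m³.
The centroid is at the centre, 1.095 m below the top of the plate, so the centroid depth is h_c = 4.31 + 1.095 = 5.405 m.
A = π(1.095)² = 3.76685 m².
Resultant F = γ·h_c·A = 13.28274 × 5.405 × 3.76685 = 270.434 kN.
I_c = πr⁴/4 = π × 1.095⁴/4 = 1.12914 m⁴.
Centre of pressure: y_p = y_c + I_c/(y_c·A) = 5.405 + 1.12914/(5.405 × 3.76685) = 5.405 + 0.0554592 = 5.46046 m along the plane.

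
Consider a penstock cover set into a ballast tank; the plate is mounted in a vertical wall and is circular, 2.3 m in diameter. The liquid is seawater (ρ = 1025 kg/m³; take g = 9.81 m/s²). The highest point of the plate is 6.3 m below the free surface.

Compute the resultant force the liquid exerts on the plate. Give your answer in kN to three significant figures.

γ = ρg = 1025 × 9.81 / 1000 = 10.05525 kN/m³.
The centroid is at the centre, 1.15 m below the top of the plate, so the centroid depth is h_c = 6.3 + 1.15 = 7.45 m.
A = π(1.15)² = 4.15476 m².
Resultant F = γ·h_c·A = 10.05525 × 7.45 × 4.15476 = 311.24 kN.

F ≈ 311 kN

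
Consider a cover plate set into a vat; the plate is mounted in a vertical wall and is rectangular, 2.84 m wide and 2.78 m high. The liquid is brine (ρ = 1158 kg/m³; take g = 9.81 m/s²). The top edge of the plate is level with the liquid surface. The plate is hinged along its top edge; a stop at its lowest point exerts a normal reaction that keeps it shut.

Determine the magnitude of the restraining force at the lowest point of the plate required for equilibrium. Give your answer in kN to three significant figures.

γ = ρg = 1158 × 9.81 / 1000 = 11.35998 kN/m³.
The centroid lies 2.78/2 = 1.39 m below the top edge, so the centroid depth is h_c = 1.39 m.
A = 2.84 × 2.78 = 7.8952 m².
Resultant F = γ·h_c·A = 11.35998 × 1.39 × 7.8952 = 124.668 kN.
I_c = b·h³/12 = 2.84 × 2.78³/12 = 5.08477 m⁴.
Centre of pressure: y_p = y_c + I_c/(y_c·A) = 1.39 + 5.08477/(1.39 × 7.8952) = 1.39 + 0.463333 = 1.85333 m along the plane.
The resultant acts 1.39 + 0.463333 = 1.85333 m (along the plate) below the hinge at the top edge, so the moment about the hinge is M = F × 1.85333 = 124.668 × 1.85333 = 231.051 kN·m.
A normal force at the bottom, 2.78 m from the hinge, must supply this moment: P = 231.051/2.78 = 83.1119 kN.

P ≈ 83.1 kN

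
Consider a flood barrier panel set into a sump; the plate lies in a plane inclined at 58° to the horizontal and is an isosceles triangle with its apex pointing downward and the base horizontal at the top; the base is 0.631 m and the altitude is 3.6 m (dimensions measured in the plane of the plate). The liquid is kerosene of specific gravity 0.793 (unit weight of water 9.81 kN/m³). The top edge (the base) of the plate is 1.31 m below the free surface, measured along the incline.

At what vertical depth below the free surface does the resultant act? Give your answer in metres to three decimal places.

γ = 0.793 × 9.81 = 7.77933 kN/m³.
Let θ = 58° be the plate's angle to the horizontal; measure y along the incline from where the plane meets the free surface. Vertical depth h = y·sinθ with sinθ = 0.848048.
With the apex down, the centroid sits h/3 = 3.6/3 = 1.2 m below the base (the top edge), so y_c = 1.31 + 1.2 = 2.51 m and h_c = 2.51 × 0.848048 = 2.1286 m.
A = ½ × 0.631 × 3.6 = 1.1358 m².
Resultant F = γ·h_c·A = 7.77933 × 2.1286 × 1.1358 = 18.8078 kN.
I_c = b·h³/36 = 0.631 × 3.6³/36 = 0.817776 m⁴.
Centre of pressure: y_p = y_c + I_c/(y_c·A) = 2.51 + 0.817776/(2.51 × 1.1358) = 2.51 + 0.286853 = 2.79685 m along the plane.
Vertically, h_p = y_p·sinθ = 2.79685 × 0.848048 = 2.37186 m.

h_p = 2.372 m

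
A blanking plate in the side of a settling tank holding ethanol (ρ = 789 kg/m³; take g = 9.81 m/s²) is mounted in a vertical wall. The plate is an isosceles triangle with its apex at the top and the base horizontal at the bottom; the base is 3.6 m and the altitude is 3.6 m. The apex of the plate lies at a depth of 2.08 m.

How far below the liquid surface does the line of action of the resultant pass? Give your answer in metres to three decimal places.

h_p = 4.641 m

γ = ρg = 789 × 9.81 / 1000 = 7.74009 kN/m³.
With the apex up, the centroid sits 2h/3 = 2 × 3.6/3 = 2.4 m below the apex, so the centroid depth is h_c = 2.08 + 2.4 = 4.48 m.
A = ½ × 3.6 × 3.6 = 6.48 m².
Resultant F = γ·h_c·A = 7.74009 × 4.48 × 6.48 = 224.698 kN.
I_c = b·h³/36 = 3.6 × 3.6³/36 = 4.6656 m⁴.
Centre of pressure: y_p = y_c + I_c/(y_c·A) = 4.48 + 4.6656/(4.48 × 6.48) = 4.48 + 0.160714 = 4.64071 m along the plane.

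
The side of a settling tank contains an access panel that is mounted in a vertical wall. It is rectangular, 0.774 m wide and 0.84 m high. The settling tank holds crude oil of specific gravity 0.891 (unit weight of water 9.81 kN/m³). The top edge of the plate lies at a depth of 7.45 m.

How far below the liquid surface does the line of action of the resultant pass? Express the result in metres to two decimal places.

γ = 0.891 × 9.81 = 8.74071 kN/m³.
The centroid lies 0.84/2 = 0.42 m below the top edge, so the centroid depth is h_c = 7.45 + 0.42 = 7.87 m.
A = 0.774 × 0.84 = 0.65016 m².
Resultant F = γ·h_c·A = 8.74071 × 7.87 × 0.65016 = 44.7241 kN.
I_c = b·h³/12 = 0.774 × 0.84³/12 = 0.0382294 m⁴.
Centre of pressure: y_p = y_c + I_c/(y_c·A) = 7.87 + 0.0382294/(7.87 × 0.65016) = 7.87 + 0.00747141 = 7.87747 m along the plane.

h_p = 7.88 m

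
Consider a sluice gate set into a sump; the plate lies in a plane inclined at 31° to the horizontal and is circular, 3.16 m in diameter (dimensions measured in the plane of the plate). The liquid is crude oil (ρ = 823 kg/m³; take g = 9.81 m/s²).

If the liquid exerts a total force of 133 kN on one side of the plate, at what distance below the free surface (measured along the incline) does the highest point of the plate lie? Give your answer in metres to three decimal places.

y_top ≈ 2.498 m

γ = ρg = 823 × 9.81 / 1000 = 8.07363 kN/m³.
A = π(1.58)² = 7.84267 m².
From F = γ·h_c·A, the centroid depth is h_c = 133/(8.07363 × 7.84267) = 2.10048 m.
Let θ = 31° be the plate's angle to the horizontal; measure y along the incline from where the plane meets the free surface. Vertical depth h = y·sinθ with sinθ = 0.515038.
Along the incline, y_c = h_c/sinθ = 2.10048/0.515038 = 4.0783 m.
The centroid is at the centre, 1.58 m below the top of the plate, so the highest point sits at y_top = 4.0783 − 1.58 = 2.4983 m along the incline.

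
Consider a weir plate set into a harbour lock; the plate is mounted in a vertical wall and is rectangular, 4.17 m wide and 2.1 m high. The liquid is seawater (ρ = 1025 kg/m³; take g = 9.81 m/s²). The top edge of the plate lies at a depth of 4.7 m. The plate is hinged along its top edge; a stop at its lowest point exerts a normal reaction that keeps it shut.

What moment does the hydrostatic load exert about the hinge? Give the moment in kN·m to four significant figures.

γ = ρg = 1025 × 9.81 / 1000 = 10.05525 kN/m³.
The centroid lies 2.1/2 = 1.05 m below the top edge, so the centroid depth is h_c = 4.7 + 1.05 = 5.75 m.
A = 4.17 × 2.1 = 8.757 m².
Resultant F = γ·h_c·A = 10.05525 × 5.75 × 8.757 = 506.309 kN.
I_c = b·h³/12 = 4.17 × 2.1³/12 = 3.2182 m⁴.
Centre of pressure: y_p = y_c + I_c/(y_c·A) = 5.75 + 3.2182/(5.75 × 8.757) = 5.75 + 0.0639131 = 5.81391 m along the plane.
The resultant acts 1.05 + 0.0639131 = 1.11391 m (along the plate) below the hinge at the top edge, so the moment about the hinge is M = F × 1.11391 = 506.309 × 1.11391 = 563.983 kN·m.

M ≈ 564.0 kN·m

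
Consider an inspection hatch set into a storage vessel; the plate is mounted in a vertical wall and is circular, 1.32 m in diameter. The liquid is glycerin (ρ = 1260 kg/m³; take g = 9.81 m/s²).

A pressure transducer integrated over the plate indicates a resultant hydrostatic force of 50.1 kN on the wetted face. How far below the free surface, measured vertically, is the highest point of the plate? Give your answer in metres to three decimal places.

γ = ρg = 1260 × 9.81 / 1000 = 12.3606 kN/m³.
A = π(0.66)² = 1.36848 m².
From F = γ·h_c·A, the centroid depth is h_c = 50.1/(12.3606 × 1.36848) = 2.96183 m.
The centroid is at the centre, 0.66 m below the top of the plate, so the highest point sits at h_top = 2.96183 − 0.66 = 2.30183 m below the surface.

d_top ≈ 2.302 m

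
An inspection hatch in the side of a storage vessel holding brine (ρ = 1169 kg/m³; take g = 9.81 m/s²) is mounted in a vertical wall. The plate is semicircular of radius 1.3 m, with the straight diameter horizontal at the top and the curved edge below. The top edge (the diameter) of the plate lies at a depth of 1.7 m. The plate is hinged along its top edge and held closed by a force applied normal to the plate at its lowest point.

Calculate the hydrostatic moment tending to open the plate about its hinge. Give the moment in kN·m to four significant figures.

γ = ρg = 1169 × 9.81 / 1000 = 11.46789 kN/m³.
The centroid of a semicircle lies 4r/(3π) = 0.551737 m from the diameter, here below the top edge, so the centroid depth is h_c = 1.7 + 0.551737 = 2.25174 m.
A = πr²/2 = π × 1.3²/2 = 2.65465 m².
Resultant F = γ·h_c·A = 11.46789 × 2.25174 × 2.65465 = 68.5502 kN.
I_c = (π/8 − 8/(9π))·r⁴ = 0.109757 × 1.3⁴ = 0.313477 m⁴.
Centre of pressure: y_p = y_c + I_c/(y_c·A) = 2.25174 + 0.313477/(2.25174 × 2.65465) = 2.25174 + 0.0524421 = 2.30418 m along the plane.
The resultant acts 0.551737 + 0.0524421 = 0.604179 m (along the plate) below the hinge at the top edge, so the moment about the hinge is M = F × 0.604179 = 68.5502 × 0.604179 = 41.4166 kN·m.

M ≈ 41.42 kN·m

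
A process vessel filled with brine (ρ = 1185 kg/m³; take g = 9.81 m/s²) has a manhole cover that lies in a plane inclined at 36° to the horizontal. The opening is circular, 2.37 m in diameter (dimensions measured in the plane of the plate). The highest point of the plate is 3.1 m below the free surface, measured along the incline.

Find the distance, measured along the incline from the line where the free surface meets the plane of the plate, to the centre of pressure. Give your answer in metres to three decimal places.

y_p = 4.367 m

γ = ρg = 1185 × 9.81 / 1000 = 11.62485 kN/m³.
Let θ = 36° be the plate's angle to the horizontal; measure y along the incline from where the plane meets the free surface. Vertical depth h = y·sinθ with sinθ = 0.587785.
The centroid is at the centre, 1.185 m below the top of the plate, so y_c = 3.1 + 1.185 = 4.285 m and h_c = 4.285 × 0.587785 = 2.51866 m.
A = π(1.185)² = 4.4115 m².
Resultant F = γ·h_c·A = 11.62485 × 2.51866 × 4.4115 = 129.165 kN.
I_c = πr⁴/4 = π × 1.185⁴/4 = 1.54869 m⁴.
Centre of pressure: y_p = y_c + I_c/(y_c·A) = 4.285 + 1.54869/(4.285 × 4.4115) = 4.285 + 0.0819271 = 4.36693 m along the plane.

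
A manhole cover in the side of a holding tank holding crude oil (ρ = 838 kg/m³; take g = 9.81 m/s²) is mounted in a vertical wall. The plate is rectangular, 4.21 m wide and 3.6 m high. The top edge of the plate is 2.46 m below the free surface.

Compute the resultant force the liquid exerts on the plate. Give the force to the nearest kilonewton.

γ = ρg = 838 × 9.81 / 1000 = 8.22078 kN/m³.
The centroid lies 3.6/2 = 1.8 m below the top edge, so the centroid depth is h_c = 2.46 + 1.8 = 4.26 m.
A = 4.21 × 3.6 = 15.156 m².
Resultant F = γ·h_c·A = 8.22078 × 4.26 × 15.156 = 530.771 kN.

F ≈ 531 kN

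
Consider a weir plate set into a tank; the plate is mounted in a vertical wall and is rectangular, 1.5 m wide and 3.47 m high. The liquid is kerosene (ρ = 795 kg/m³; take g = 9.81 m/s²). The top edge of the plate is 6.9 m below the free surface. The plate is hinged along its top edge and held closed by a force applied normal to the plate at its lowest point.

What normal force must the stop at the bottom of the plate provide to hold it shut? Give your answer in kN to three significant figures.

P ≈ 187 kN

γ = ρg = 795 × 9.81 / 1000 = 7.79895 kN/m³.
The centroid lies 3.47/2 = 1.735 m below the top edge, so the centroid depth is h_c = 6.9 + 1.735 = 8.635 m.
A = 1.5 × 3.47 = 5.205 m².
Resultant F = γ·h_c·A = 7.79895 × 8.635 × 5.205 = 350.525 kN.
I_c = b·h³/12 = 1.5 × 3.47³/12 = 5.22274 m⁴.
Centre of pressure: y_p = y_c + I_c/(y_c·A) = 8.635 + 5.22274/(8.635 × 5.205) = 8.635 + 0.116202 = 8.7512 m along the plane.
The resultant acts 1.735 + 0.116202 = 1.8512 m (along the plate) below the hinge at the top edge, so the moment about the hinge is M = F × 1.8512 = 350.525 × 1.8512 = 648.892 kN·m.
A normal force at the bottom, 3.47 m from the hinge, must supply this moment: P = 648.892/3.47 = 187.001 kN.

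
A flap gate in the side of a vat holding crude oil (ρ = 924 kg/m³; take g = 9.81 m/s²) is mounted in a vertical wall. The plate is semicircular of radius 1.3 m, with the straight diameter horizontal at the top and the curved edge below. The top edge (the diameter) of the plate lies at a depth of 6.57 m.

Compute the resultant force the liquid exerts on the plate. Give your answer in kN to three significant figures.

γ = ρg = 924 × 9.81 / 1000 = 9.06444 kN/m³.
The centroid of a semicircle lies 4r/(3π) = 0.551737 m from the diameter, here below the top edge, so the centroid depth is h_c = 6.57 + 0.551737 = 7.12174 m.
A = πr²/2 = π × 1.3²/2 = 2.65465 m².
Resultant F = γ·h_c·A = 9.06444 × 7.12174 × 2.65465 = 171.37 kN.

F ≈ 171 kN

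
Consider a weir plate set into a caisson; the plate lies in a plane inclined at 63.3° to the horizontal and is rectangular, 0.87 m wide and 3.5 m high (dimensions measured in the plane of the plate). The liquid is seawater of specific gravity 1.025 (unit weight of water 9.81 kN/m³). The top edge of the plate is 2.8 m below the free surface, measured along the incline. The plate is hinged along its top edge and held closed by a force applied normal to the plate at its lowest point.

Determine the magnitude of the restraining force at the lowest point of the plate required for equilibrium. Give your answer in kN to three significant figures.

γ = 1.025 × 9.81 = 10.05525 kN/m³.
Let θ = 63.3° be the plate's angle to the horizontal; measure y along the incline from where the plane meets the free surface. Vertical depth h = y·sinθ with sinθ = 0.893371.
The centroid lies 3.5/2 = 1.75 m below the top edge, so y_c = 2.8 + 1.75 = 4.55 m and h_c = 4.55 × 0.893371 = 4.06484 m.
A = 0.87 × 3.5 = 3.045 m².
Resultant F = γ·h_c·A = 10.05525 × 4.06484 × 3.045 = 124.458 kN.
I_c = b·h³/12 = 0.87 × 3.5³/12 = 3.10844 m⁴.
Centre of pressure: y_p = y_c + I_c/(y_c·A) = 4.55 + 3.10844/(4.55 × 3.045) = 4.55 + 0.224359 = 4.77436 m along the plane.
The resultant acts 1.75 + 0.224359 = 1.97436 m (along the plate) below the hinge at the top edge, so the moment about the hinge is M = F × 1.97436 = 124.458 × 1.97436 = 245.725 kN·m.
A normal force at the bottom, 3.5 m from the hinge, must supply this moment: P = 245.725/3.5 = 70.2071 kN.

P ≈ 70.2 kN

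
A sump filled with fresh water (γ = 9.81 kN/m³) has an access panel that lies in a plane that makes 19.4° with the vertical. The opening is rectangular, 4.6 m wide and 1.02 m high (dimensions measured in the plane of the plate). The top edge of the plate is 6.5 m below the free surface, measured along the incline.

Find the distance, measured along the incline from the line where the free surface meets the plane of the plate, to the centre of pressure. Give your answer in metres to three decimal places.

γ = 9.81 kN/m³.
The plate makes 19.4° with the vertical, i.e. θ = 90° − 19.4° = 70.6° to the horizontal. Measuring y along the incline from the free-surface line, vertical depth h = y·sinθ with sinθ = 0.943223.
The centroid lies 1.02/2 = 0.51 m below the top edge, so y_c = 6.5 + 0.51 = 7.01 m and h_c = 7.01 × 0.943223 = 6.61199 m.
A = 4.6 × 1.02 = 4.692 m².
Resultant F = γ·h_c·A = 9.81 × 6.61199 × 4.692 = 304.34 kN.
I_c = b·h³/12 = 4.6 × 1.02³/12 = 0.406796 m⁴.
Centre of pressure: y_p = y_c + I_c/(y_c·A) = 7.01 + 0.406796/(7.01 × 4.692) = 7.01 + 0.012368 = 7.02237 m along the plane.

y_p = 7.022 m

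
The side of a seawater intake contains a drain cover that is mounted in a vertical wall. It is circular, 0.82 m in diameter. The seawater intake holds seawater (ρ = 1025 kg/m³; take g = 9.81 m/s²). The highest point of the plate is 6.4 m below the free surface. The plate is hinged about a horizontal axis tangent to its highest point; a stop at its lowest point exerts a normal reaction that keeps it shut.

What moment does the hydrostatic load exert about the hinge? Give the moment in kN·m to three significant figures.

M ≈ 15.0 kN·m

γ = ρg = 1025 × 9.81 / 1000 = 10.05525 kN/m³.
The centroid is at the centre, 0.41 m below the top of the plate, so the centroid depth is h_c = 6.4 + 0.41 = 6.81 m.
A = π(0.41)² = 0.528102 m².
Resultant F = γ·h_c·A = 10.05525 × 6.81 × 0.528102 = 36.1624 kN.
I_c = πr⁴/4 = π × 0.41⁴/4 = 0.0221935 m⁴.
Centre of pressure: y_p = y_c + I_c/(y_c·A) = 6.81 + 0.0221935/(6.81 × 0.528102) = 6.81 + 0.00617108 = 6.81617 m along the plane.
The resultant acts 0.41 + 0.00617108 = 0.416171 m (along the plate) below the hinge at the top edge, so the moment about the hinge is M = F × 0.416171 = 36.1624 × 0.416171 = 15.0497 kN·m.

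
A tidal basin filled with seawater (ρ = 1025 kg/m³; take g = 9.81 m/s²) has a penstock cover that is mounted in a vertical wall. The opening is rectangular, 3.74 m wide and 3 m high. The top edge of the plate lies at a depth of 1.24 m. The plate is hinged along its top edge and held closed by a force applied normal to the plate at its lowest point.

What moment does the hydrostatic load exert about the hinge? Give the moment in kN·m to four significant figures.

M ≈ 548.3 kN·m

γ = ρg = 1025 × 9.81 / 1000 = 10.05525 kN/m³.
The centroid lies 3/2 = 1.5 m below the top edge, so the centroid depth is h_c = 1.24 + 1.5 = 2.74 m.
A = 3.74 × 3 = 11.22 m².
Resultant F = γ·h_c·A = 10.05525 × 2.74 × 11.22 = 309.127 kN.
I_c = b·h³/12 = 3.74 × 3³/12 = 8.415 m⁴.
Centre of pressure: y_p = y_c + I_c/(y_c·A) = 2.74 + 8.415/(2.74 × 11.22) = 2.74 + 0.273723 = 3.01372 m along the plane.
The resultant acts 1.5 + 0.273723 = 1.77372 m (along the plate) below the hinge at the top edge, so the moment about the hinge is M = F × 1.77372 = 309.127 × 1.77372 = 548.305 kN·m.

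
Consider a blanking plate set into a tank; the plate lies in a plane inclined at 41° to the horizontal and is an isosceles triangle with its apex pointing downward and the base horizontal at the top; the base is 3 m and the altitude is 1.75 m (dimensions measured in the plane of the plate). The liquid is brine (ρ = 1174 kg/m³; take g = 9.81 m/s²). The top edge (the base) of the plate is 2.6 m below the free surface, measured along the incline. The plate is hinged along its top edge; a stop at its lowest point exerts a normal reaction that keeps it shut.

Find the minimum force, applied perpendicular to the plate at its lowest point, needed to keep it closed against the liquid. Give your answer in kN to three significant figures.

γ = ρg = 1174 × 9.81 / 1000 = 11.51694 kN/m³.
Let θ = 41° be the plate's angle to the horizontal; measure y along the incline from where the plane meets the free surface. Vertical depth h = y·sinθ with sinθ = 0.656059.
With the apex down, the centroid sits h/3 = 1.75/3 = 0.583333 m below the base (the top edge), so y_c = 2.6 + 0.583333 = 3.18333 m and h_c = 3.18333 × 0.656059 = 2.08845 m.
A = ½ × 3 × 1.75 = 2.625 m².
Resultant F = γ·h_c·A = 11.51694 × 2.08845 × 2.625 = 63.138 kN.
I_c = b·h³/36 = 3 × 1.75³/36 = 0.446615 m⁴.
Centre of pressure: y_p = y_c + I_c/(y_c·A) = 3.18333 + 0.446615/(3.18333 × 2.625) = 3.18333 + 0.0534469 = 3.23678 m along the plane.
The resultant acts 0.583333 + 0.0534469 = 0.63678 m (along the plate) below the hinge at the top edge, so the moment about the hinge is M = F × 0.63678 = 63.138 × 0.63678 = 40.205 kN·m.
A normal force at the bottom, 1.75 m from the hinge, must supply this moment: P = 40.205/1.75 = 22.9743 kN.

P ≈ 23.0 kN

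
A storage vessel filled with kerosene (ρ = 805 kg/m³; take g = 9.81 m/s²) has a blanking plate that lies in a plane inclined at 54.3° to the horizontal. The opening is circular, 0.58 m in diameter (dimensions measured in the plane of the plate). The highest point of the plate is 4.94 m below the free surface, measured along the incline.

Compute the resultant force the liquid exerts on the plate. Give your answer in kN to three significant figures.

F ≈ 8.86 kN

γ = ρg = 805 × 9.81 / 1000 = 7.89705 kN/m³.
Let θ = 54.3° be the plate's angle to the horizontal; measure y along the incline from where the plane meets the free surface. Vertical depth h = y·sinθ with sinθ = 0.812084.
The centroid is at the centre, 0.29 m below the top of the plate, so y_c = 4.94 + 0.29 = 5.23 m and h_c = 5.23 × 0.812084 = 4.2472 m.
A = π(0.29)² = 0.264208 m².
Resultant F = γ·h_c·A = 7.89705 × 4.2472 × 0.264208 = 8.86163 kN.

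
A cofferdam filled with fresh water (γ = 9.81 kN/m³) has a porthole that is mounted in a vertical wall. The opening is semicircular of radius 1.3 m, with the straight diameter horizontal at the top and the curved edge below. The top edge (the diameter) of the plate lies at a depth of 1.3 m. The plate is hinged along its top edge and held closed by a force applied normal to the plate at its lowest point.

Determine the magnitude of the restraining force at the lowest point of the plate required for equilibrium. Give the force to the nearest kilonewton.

P ≈ 23 kN

γ = 9.81 kN/m³.
The centroid of a semicircle lies 4r/(3π) = 0.551737 m from the diameter, here below the top edge, so the centroid depth is h_c = 1.3 + 0.551737 = 1.85174 m.
A = πr²/2 = π × 1.3²/2 = 2.65465 m².
Resultant F = γ·h_c·A = 9.81 × 1.85174 × 2.65465 = 48.2232 kN.
I_c = (π/8 − 8/(9π))·r⁴ = 0.109757 × 1.3⁴ = 0.313477 m⁴.
Centre of pressure: y_p = y_c + I_c/(y_c·A) = 1.85174 + 0.313477/(1.85174 × 2.65465) = 1.85174 + 0.0637703 = 1.91551 m along the plane.
The resultant acts 0.551737 + 0.0637703 = 0.615507 m (along the plate) below the hinge at the top edge, so the moment about the hinge is M = F × 0.615507 = 48.2232 × 0.615507 = 29.6817 kN·m.
A normal force at the bottom, 1.3 m from the hinge, must supply this moment: P = 29.6817/1.3 = 22.8321 kN.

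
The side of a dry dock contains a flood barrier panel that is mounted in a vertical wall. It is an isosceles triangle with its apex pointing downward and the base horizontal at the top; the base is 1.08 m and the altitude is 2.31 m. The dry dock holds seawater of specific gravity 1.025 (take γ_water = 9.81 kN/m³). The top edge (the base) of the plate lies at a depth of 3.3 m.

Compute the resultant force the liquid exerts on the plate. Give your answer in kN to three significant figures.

γ = 1.025 × 9.81 = 10.05525 kN/m³.
With the apex down, the centroid sits h/3 = 2.31/3 = 0.77 m below the base (the top edge), so the centroid depth is h_c = 3.3 + 0.77 = 4.07 m.
A = ½ × 1.08 × 2.31 = 1.2474 m².
Resultant F = γ·h_c·A = 10.05525 × 4.07 × 1.2474 = 51.0497 kN.

F ≈ 51.0 kN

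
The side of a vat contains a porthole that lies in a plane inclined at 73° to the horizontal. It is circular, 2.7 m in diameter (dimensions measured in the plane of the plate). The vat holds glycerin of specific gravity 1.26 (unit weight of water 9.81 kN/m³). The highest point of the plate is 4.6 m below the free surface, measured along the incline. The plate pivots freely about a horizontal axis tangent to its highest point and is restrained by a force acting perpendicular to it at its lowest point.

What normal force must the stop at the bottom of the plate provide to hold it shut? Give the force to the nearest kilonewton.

γ = 1.26 × 9.81 = 12.3606 kN/m³.
Let θ = 73° be the plate's angle to the horizontal; measure y along the incline from where the plane meets the free surface. Vertical depth h = y·sinθ with sinθ = 0.956305.
The centroid is at the centre, 1.35 m below the top of the plate, so y_c = 4.6 + 1.35 = 5.95 m and h_c = 5.95 × 0.956305 = 5.69001 m.
A = π(1.35)² = 5.72555 m².
Resultant F = γ·h_c·A = 12.3606 × 5.69001 × 5.72555 = 402.689 kN.
I_c = πr⁴/4 = π × 1.35⁴/4 = 2.6087 m⁴.
Centre of pressure: y_p = y_c + I_c/(y_c·A) = 5.95 + 2.6087/(5.95 × 5.72555) = 5.95 + 0.0765755 = 6.02658 m along the plane.
The resultant acts 1.35 + 0.0765755 = 1.42658 m (along the plate) below the hinge at the top edge, so the moment about the hinge is M = F × 1.42658 = 402.689 × 1.42658 = 574.468 kN·m.
A normal force at the bottom, 2.7 m from the hinge, must supply this moment: P = 574.468/2.7 = 212.766 kN.

P ≈ 213 kN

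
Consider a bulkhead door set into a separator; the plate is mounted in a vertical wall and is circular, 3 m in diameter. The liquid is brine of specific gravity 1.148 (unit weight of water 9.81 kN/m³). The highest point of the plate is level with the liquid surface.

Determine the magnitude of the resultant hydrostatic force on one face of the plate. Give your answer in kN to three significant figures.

γ = 1.148 × 9.81 = 11.26188 kN/m³.
The centroid is at the centre, 1.5 m below the top of the plate, so the centroid depth is h_c = 1.5 m.
A = π(1.5)² = 7.06858 m².
Resultant F = γ·h_c·A = 11.26188 × 1.5 × 7.06858 = 119.408 kN.

F ≈ 119 kN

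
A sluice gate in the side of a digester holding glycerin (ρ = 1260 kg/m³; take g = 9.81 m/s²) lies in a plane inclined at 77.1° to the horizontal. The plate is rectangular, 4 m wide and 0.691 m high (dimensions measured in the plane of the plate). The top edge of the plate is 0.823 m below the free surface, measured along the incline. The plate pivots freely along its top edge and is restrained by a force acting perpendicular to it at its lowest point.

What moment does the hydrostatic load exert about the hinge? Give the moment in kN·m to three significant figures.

M ≈ 14.8 kN·m

γ = ρg = 1260 × 9.81 / 1000 = 12.3606 kN/m³.
Let θ = 77.1° be the plate's angle to the horizontal; measure y along the incline from where the plane meets the free surface. Vertical depth h = y·sinθ with sinθ = 0.974761.
The centroid lies 0.691/2 = 0.3455 m below the top edge, so y_c = 0.823 + 0.3455 = 1.1685 m and h_c = 1.1685 × 0.974761 = 1.13901 m.
A = 4 × 0.691 = 2.764 m².
Resultant F = γ·h_c·A = 12.3606 × 1.13901 × 2.764 = 38.9139 kN.
I_c = b·h³/12 = 4 × 0.691³/12 = 0.10998 m⁴.
Centre of pressure: y_p = y_c + I_c/(y_c·A) = 1.1685 + 0.10998/(1.1685 × 2.764) = 1.1685 + 0.0340523 = 1.20255 m along the plane.
The resultant acts 0.3455 + 0.0340523 = 0.379552 m (along the plate) below the hinge at the top edge, so the moment about the hinge is M = F × 0.379552 = 38.9139 × 0.379552 = 14.7698 kN·m.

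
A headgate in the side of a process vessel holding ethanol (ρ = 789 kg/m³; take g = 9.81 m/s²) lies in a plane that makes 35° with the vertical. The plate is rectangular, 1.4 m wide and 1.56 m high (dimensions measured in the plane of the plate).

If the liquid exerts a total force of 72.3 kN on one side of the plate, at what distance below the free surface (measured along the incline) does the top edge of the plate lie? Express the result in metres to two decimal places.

y_top ≈ 4.44 m

γ = ρg = 789 × 9.81 / 1000 = 7.74009 kN/m³.
A = 1.4 × 1.56 = 2.184 m².
From F = γ·h_c·A, the centroid depth is h_c = 72.3/(7.74009 × 2.184) = 4.277 m.
The plate makes 35° with the vertical, i.e. θ = 90° − 35° = 55° to the horizontal. Measuring y along the incline from the free-surface line, vertical depth h = y·sinθ with sinθ = 0.819152.
Along the incline, y_c = h_c/sinθ = 4.277/0.819152 = 5.22125 m.
The centroid lies 1.56/2 = 0.78 m below the top edge, so the top edge sits at y_top = 5.22125 − 0.78 = 4.44125 m along the incline.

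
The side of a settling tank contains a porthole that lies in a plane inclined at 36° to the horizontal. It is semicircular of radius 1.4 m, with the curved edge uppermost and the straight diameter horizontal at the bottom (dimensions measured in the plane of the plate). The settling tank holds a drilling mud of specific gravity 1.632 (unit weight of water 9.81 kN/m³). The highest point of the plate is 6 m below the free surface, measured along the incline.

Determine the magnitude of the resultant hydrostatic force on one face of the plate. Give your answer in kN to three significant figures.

γ = 1.632 × 9.81 = 16.00992 kN/m³.
Let θ = 36° be the plate's angle to the horizontal; measure y along the incline from where the plane meets the free surface. Vertical depth h = y·sinθ with sinθ = 0.587785.
The centroid lies 4r/(3π) = 0.594178 m above the diameter, so r − 4r/(3π) = 1.4 − 0.594178 = 0.805822 m below the topmost point, so y_c = 6 + 0.805822 = 6.80582 m and h_c = 6.80582 × 0.587785 = 4.00036 m.
A = πr²/2 = π × 1.4²/2 = 3.07876 m².
Resultant F = γ·h_c·A = 16.00992 × 4.00036 × 3.07876 = 197.181 kN.

F ≈ 197 kN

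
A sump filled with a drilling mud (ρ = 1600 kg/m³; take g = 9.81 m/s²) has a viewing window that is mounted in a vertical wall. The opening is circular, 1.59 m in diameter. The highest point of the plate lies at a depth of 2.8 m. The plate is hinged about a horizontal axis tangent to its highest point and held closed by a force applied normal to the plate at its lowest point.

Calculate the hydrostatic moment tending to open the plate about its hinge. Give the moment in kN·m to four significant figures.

γ = ρg = 1600 × 9.81 / 1000 = 15.696 kN/m³.
The centroid is at the centre, 0.795 m below the top of the plate, so the centroid depth is h_c = 2.8 + 0.795 = 3.595 m.
A = π(0.795)² = 1.98557 m².
Resultant F = γ·h_c·A = 15.696 × 3.595 × 1.98557 = 112.04 kN.
I_c = πr⁴/4 = π × 0.795⁴/4 = 0.313732 m⁴.
Centre of pressure: y_p = y_c + I_c/(y_c·A) = 3.595 + 0.313732/(3.595 × 1.98557) = 3.595 + 0.0439516 = 3.63895 m along the plane.
The resultant acts 0.795 + 0.0439516 = 0.838952 m (along the plate) below the hinge at the top edge, so the moment about the hinge is M = F × 0.838952 = 112.04 × 0.838952 = 93.9962 kN·m.

M ≈ 94.00 kN·m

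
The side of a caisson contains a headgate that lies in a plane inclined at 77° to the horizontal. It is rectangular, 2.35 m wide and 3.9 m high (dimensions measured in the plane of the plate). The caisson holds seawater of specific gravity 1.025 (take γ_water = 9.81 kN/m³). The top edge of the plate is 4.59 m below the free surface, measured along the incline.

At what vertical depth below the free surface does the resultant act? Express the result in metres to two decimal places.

h_p = 6.56 m

γ = 1.025 × 9.81 = 10.05525 kN/m³.
Let θ = 77° be the plate's angle to the horizontal; measure y along the incline from where the plane meets the free surface. Vertical depth h = y·sinθ with sinθ = 0.974370.
The centroid lies 3.9/2 = 1.95 m below the top edge, so y_c = 4.59 + 1.95 = 6.54 m and h_c = 6.54 × 0.974370 = 6.37238 m.
A = 2.35 × 3.9 = 9.165 m².
Resultant F = γ·h_c·A = 10.05525 × 6.37238 × 9.165 = 587.255 kN.
I_c = b·h³/12 = 2.35 × 3.9³/12 = 11.6166 m⁴.
Centre of pressure: y_p = y_c + I_c/(y_c·A) = 6.54 + 11.6166/(6.54 × 9.165) = 6.54 + 0.193807 = 6.73381 m along the plane.
Vertically, h_p = y_p·sinθ = 6.73381 × 0.974370 = 6.56122 m.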